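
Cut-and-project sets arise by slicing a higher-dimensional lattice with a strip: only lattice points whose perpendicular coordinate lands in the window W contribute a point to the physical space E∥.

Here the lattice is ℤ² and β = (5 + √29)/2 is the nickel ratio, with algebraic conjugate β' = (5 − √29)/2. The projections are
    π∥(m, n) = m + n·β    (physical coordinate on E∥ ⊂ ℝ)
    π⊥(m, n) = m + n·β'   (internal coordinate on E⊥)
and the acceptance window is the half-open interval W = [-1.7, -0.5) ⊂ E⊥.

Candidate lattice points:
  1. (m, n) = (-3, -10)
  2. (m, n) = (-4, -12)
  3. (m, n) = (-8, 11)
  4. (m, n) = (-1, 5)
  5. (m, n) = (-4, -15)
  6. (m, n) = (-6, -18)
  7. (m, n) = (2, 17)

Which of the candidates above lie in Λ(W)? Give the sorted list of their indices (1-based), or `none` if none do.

1, 2, 5, 7

Numerically β ≈ 5.1926 and β' = −1/β ≈ -0.1926.
#1 (-3,-10): internal coord -3 + (-10)·β' = -1.0742; -1.0742 ∈ [-1.7, -0.5) → IN Λ
#2 (-4,-12): internal coord -4 + (-12)·β' = -1.6890; -1.6890 ∈ [-1.7, -0.5) → IN Λ
#3 (-8,11): internal coord -8 + (11)·β' = -10.1184; -10.1184 ∉ [-1.7, -0.5) → out
#4 (-1,5): internal coord -1 + (5)·β' = -1.9629; -1.9629 ∉ [-1.7, -0.5) → out
#5 (-4,-15): internal coord -4 + (-15)·β' = -1.1113; -1.1113 ∈ [-1.7, -0.5) → IN Λ
#6 (-6,-18): internal coord -6 + (-18)·β' = -2.5335; -2.5335 ∉ [-1.7, -0.5) → out
#7 (2,17): internal coord 2 + (17)·β' = -1.2739; -1.2739 ∈ [-1.7, -0.5) → IN Λ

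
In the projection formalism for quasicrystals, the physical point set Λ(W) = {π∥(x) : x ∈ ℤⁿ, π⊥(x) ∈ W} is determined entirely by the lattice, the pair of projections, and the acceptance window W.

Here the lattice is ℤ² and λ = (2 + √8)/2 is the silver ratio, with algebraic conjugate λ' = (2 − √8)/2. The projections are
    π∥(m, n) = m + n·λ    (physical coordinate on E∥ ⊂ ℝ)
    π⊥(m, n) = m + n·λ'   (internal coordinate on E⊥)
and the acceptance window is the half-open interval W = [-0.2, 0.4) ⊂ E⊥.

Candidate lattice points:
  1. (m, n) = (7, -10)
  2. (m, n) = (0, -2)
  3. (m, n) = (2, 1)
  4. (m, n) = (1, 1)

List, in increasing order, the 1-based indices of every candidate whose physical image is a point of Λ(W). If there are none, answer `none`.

none

Numerically λ ≈ 2.41421 and λ' = −1/λ ≈ -0.41421.
#1 (7,-10): internal coord 7 + (-10)·λ' = +11.14214; +11.14214 ∉ [-0.2, 0.4) → out
#2 (0,-2): internal coord 0 + (-2)·λ' = +0.82843; +0.82843 ∉ [-0.2, 0.4) → out
#3 (2,1): internal coord 2 + (1)·λ' = +1.58579; +1.58579 ∉ [-0.2, 0.4) → out
#4 (1,1): internal coord 1 + (1)·λ' = +0.58579; +0.58579 ∉ [-0.2, 0.4) → out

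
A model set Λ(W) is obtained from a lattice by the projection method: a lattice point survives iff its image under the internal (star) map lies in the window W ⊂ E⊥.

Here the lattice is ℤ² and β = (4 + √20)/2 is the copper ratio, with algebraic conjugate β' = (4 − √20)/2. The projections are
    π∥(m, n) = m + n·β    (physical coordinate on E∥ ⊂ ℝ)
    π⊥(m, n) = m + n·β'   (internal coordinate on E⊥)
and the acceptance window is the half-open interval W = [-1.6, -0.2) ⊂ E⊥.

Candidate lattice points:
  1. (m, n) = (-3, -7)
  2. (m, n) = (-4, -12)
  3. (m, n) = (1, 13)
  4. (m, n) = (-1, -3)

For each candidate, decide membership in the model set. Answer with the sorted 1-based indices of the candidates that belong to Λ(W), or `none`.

1, 2, 4

Compute β' = (4−√20)/2 = -0.2361, so π⊥(m,n) = m -0.2361·n.
#1 (-3,-7): internal coord -3 + (-7)·β' = -1.3475; -1.3475 ∈ [-1.6, -0.2) → IN Λ
#2 (-4,-12): internal coord -4 + (-12)·β' = -1.1672; -1.1672 ∈ [-1.6, -0.2) → IN Λ
#3 (1,13): internal coord 1 + (13)·β' = -2.0689; -2.0689 ∉ [-1.6, -0.2) → out
#4 (-1,-3): internal coord -1 + (-3)·β' = -0.2918; -0.2918 ∈ [-1.6, -0.2) → IN Λ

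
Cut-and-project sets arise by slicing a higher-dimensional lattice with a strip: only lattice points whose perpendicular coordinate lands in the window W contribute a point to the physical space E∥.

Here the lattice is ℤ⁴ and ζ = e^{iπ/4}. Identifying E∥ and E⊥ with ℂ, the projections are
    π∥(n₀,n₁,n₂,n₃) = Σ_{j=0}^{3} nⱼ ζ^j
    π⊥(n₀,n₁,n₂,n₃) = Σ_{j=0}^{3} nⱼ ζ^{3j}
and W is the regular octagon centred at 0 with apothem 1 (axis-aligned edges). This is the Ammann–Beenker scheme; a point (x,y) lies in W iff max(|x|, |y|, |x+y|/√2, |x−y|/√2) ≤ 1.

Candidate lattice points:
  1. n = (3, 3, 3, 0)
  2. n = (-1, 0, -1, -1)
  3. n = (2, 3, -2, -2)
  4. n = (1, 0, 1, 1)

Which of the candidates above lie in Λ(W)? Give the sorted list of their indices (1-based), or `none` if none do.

π⊥(n) = n₀ + n₁ζ³ + n₂ζ⁶ + n₃ζ⁹ where ζ = e^{iπ/4}.
candidate 1: n = (3, 3, 3, 0) → π⊥ ≈ (+0.8787, -0.8787); max(|x|,|y|,|x±y|/√2) = 1.2426 > 1 ⇒ ∉ W
candidate 2: n = (-1, 0, -1, -1) → π⊥ ≈ (-1.7071, +0.2929); max(|x|,|y|,|x±y|/√2) = 1.7071 > 1 ⇒ ∉ W
candidate 3: n = (2, 3, -2, -2) → π⊥ ≈ (-1.5355, +2.7071); max(|x|,|y|,|x±y|/√2) = 3.0000 > 1 ⇒ ∉ W
candidate 4: n = (1, 0, 1, 1) → π⊥ ≈ (+1.7071, -0.2929); max(|x|,|y|,|x±y|/√2) = 1.7071 > 1 ⇒ ∉ W

none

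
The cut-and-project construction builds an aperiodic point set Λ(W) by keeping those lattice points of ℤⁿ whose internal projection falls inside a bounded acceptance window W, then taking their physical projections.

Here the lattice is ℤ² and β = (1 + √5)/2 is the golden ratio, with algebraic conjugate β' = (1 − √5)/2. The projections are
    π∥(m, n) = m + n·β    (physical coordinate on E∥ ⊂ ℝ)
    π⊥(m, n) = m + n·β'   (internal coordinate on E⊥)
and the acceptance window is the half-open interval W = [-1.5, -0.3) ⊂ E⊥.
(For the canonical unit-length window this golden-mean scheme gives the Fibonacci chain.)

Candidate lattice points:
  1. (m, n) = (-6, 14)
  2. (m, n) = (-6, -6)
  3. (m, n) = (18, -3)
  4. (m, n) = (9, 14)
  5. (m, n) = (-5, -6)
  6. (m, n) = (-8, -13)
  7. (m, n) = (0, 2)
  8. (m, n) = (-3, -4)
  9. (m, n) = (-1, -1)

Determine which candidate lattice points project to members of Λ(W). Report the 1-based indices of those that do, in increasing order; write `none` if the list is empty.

5, 7, 8, 9

β' = (1−√5)/2 ≈ -0.618034.
[1] lift (-6,14): star map gives -14.652476; window check -1.5 ≤ -14.652476 < -0.3 is false → out
[2] lift (-6,-6): star map gives -2.291796; window check -1.5 ≤ -2.291796 < -0.3 is false → out
[3] lift (18,-3): star map gives 19.854102; window check -1.5 ≤ 19.854102 < -0.3 is false → out
[4] lift (9,14): star map gives 0.347524; window check -1.5 ≤ 0.347524 < -0.3 is false → out
[5] lift (-5,-6): star map gives -1.291796; window check -1.5 ≤ -1.291796 < -0.3 is true → IN Λ
[6] lift (-8,-13): star map gives 0.034442; window check -1.5 ≤ 0.034442 < -0.3 is false → out
[7] lift (0,2): star map gives -1.236068; window check -1.5 ≤ -1.236068 < -0.3 is true → IN Λ
[8] lift (-3,-4): star map gives -0.527864; window check -1.5 ≤ -0.527864 < -0.3 is true → IN Λ
[9] lift (-1,-1): star map gives -0.381966; window check -1.5 ≤ -0.381966 < -0.3 is true → IN Λ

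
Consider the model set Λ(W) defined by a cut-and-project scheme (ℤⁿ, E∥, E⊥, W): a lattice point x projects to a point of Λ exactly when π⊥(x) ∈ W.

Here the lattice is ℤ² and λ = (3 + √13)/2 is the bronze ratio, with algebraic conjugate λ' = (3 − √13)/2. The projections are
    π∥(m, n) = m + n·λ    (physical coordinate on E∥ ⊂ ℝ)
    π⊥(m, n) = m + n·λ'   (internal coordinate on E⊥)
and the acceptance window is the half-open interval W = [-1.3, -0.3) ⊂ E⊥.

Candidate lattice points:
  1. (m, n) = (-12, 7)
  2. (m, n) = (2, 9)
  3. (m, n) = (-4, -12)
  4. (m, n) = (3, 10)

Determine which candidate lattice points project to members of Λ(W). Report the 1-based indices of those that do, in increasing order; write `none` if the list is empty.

Compute λ' = (3−√13)/2 = -0.302776, so π⊥(m,n) = m -0.302776·n.
[1] lift (-12,7): star map gives -14.119429; window check -1.3 ≤ -14.119429 < -0.3 is false → out
[2] lift (2,9): star map gives -0.724981; window check -1.3 ≤ -0.724981 < -0.3 is true → IN Λ
[3] lift (-4,-12): star map gives -0.366692; window check -1.3 ≤ -0.366692 < -0.3 is true → IN Λ
[4] lift (3,10): star map gives -0.027756; window check -1.3 ≤ -0.027756 < -0.3 is false → out

2, 3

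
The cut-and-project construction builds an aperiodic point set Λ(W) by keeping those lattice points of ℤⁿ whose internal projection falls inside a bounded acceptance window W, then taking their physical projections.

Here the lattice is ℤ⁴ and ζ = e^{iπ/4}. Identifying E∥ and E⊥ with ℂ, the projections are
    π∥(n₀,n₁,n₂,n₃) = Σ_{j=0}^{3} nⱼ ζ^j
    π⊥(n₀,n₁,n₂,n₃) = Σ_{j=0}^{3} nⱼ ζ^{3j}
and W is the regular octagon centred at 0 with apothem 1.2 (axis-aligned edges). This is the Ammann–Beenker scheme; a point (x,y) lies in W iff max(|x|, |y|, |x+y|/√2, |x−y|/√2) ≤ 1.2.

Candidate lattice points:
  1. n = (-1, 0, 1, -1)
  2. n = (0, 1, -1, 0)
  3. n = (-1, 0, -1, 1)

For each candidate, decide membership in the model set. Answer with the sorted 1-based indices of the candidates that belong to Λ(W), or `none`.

none

π⊥(n) = n₀ + n₁ζ³ + n₂ζ⁶ + n₃ζ⁹ where ζ = e^{iπ/4}.
candidate 1: n = (-1, 0, 1, -1) → π⊥ ≈ (-1.707107, -1.707107); max(|x|,|y|,|x±y|/√2) = 2.414214 > 1.2 ⇒ ∉ W
candidate 2: n = (0, 1, -1, 0) → π⊥ ≈ (-0.707107, +1.707107); max(|x|,|y|,|x±y|/√2) = 1.707107 > 1.2 ⇒ ∉ W
candidate 3: n = (-1, 0, -1, 1) → π⊥ ≈ (-0.292893, +1.707107); max(|x|,|y|,|x±y|/√2) = 1.707107 > 1.2 ⇒ ∉ W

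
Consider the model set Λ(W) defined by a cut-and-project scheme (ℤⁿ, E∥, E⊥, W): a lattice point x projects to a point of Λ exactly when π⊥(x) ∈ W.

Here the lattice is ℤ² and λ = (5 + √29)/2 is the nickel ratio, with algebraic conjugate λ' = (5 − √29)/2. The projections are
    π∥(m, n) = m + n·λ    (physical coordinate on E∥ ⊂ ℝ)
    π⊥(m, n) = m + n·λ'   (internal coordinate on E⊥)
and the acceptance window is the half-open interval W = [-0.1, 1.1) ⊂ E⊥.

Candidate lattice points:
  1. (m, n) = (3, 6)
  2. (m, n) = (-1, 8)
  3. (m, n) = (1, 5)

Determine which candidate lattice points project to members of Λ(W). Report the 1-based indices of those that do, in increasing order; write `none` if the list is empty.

Compute λ' = (5−√29)/2 = -0.1926, so π⊥(m,n) = m -0.1926·n.
candidate 1: (m,n)=(3,6) → π∥ = 3+6·λ ≈ 34.1555, π⊥ = 3+6·λ' ≈ 1.8445 ∉ [-0.1, 1.1) ⇒ out
candidate 2: (m,n)=(-1,8) → π∥ = -1+8·λ ≈ 40.5407, π⊥ = -1+8·λ' ≈ -2.5407 ∉ [-0.1, 1.1) ⇒ out
candidate 3: (m,n)=(1,5) → π∥ = 1+5·λ ≈ 26.9629, π⊥ = 1+5·λ' ≈ 0.0371 ∈ [-0.1, 1.1) ⇒ IN Λ

3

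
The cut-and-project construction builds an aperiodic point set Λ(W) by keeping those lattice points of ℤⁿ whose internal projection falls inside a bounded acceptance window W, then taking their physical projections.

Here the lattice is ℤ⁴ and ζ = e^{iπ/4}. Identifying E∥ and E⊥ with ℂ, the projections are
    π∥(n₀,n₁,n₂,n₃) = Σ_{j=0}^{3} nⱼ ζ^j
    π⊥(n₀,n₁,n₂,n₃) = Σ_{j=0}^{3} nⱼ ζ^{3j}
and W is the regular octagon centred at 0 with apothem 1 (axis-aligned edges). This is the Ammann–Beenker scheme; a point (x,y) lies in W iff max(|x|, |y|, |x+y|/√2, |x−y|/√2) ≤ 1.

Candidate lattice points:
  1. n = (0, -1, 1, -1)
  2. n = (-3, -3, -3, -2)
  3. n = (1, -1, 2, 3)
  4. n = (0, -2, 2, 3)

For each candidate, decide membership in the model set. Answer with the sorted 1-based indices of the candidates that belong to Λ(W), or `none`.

none

Internal map: ζ^{3j} for j=0..3 gives (1,0), (−√2/2,√2/2), (0,−1), (√2/2,√2/2).
candidate 1: n = (0, -1, 1, -1) → π⊥ ≈ (+0.0000, -2.4142); max(|x|,|y|,|x±y|/√2) = 2.4142 > 1 ⇒ ∉ W
candidate 2: n = (-3, -3, -3, -2) → π⊥ ≈ (-2.2929, -0.5355); max(|x|,|y|,|x±y|/√2) = 2.2929 > 1 ⇒ ∉ W
candidate 3: n = (1, -1, 2, 3) → π⊥ ≈ (+3.8284, -0.5858); max(|x|,|y|,|x±y|/√2) = 3.8284 > 1 ⇒ ∉ W
candidate 4: n = (0, -2, 2, 3) → π⊥ ≈ (+3.5355, -1.2929); max(|x|,|y|,|x±y|/√2) = 3.5355 > 1 ⇒ ∉ W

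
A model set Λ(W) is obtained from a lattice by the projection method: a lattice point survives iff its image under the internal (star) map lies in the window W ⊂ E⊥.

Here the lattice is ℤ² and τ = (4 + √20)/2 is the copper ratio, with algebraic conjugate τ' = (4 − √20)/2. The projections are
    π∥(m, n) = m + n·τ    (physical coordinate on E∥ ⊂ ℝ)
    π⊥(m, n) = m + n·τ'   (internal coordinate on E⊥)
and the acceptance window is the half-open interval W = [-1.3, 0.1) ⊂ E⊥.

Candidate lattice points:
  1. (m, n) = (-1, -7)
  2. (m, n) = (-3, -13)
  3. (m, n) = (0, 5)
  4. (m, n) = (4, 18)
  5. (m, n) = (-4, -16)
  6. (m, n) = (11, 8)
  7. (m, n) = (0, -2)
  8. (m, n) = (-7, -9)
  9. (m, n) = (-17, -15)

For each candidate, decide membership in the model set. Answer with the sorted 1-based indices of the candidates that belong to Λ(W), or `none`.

2, 3, 4, 5

Compute τ' = (4−√20)/2 = -0.2361, so π⊥(m,n) = m -0.2361·n.
[1] lift (-1,-7): star map gives 0.6525; window check -1.3 ≤ 0.6525 < 0.1 is false → out
[2] lift (-3,-13): star map gives 0.0689; window check -1.3 ≤ 0.0689 < 0.1 is true → IN Λ
[3] lift (0,5): star map gives -1.1803; window check -1.3 ≤ -1.1803 < 0.1 is true → IN Λ
[4] lift (4,18): star map gives -0.2492; window check -1.3 ≤ -0.2492 < 0.1 is true → IN Λ
[5] lift (-4,-16): star map gives -0.2229; window check -1.3 ≤ -0.2229 < 0.1 is true → IN Λ
[6] lift (11,8): star map gives 9.1115; window check -1.3 ≤ 9.1115 < 0.1 is false → out
[7] lift (0,-2): star map gives 0.4721; window check -1.3 ≤ 0.4721 < 0.1 is false → out
[8] lift (-7,-9): star map gives -4.8754; window check -1.3 ≤ -4.8754 < 0.1 is false → out
[9] lift (-17,-15): star map gives -13.4590; window check -1.3 ≤ -13.4590 < 0.1 is false → out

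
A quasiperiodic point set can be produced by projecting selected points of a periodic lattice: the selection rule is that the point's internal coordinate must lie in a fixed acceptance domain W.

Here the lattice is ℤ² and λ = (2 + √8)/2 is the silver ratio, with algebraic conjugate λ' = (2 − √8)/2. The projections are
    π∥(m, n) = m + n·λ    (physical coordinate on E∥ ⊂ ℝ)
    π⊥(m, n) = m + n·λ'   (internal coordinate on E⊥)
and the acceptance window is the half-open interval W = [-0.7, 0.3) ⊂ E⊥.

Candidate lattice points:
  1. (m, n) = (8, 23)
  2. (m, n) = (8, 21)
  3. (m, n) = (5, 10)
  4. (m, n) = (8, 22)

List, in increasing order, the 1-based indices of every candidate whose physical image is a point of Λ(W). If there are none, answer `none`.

2

λ' = (2−√8)/2 ≈ -0.414214.
#1 (8,23): internal coord 8 + (23)·λ' = -1.526912; -1.526912 ∉ [-0.7, 0.3) → out
#2 (8,21): internal coord 8 + (21)·λ' = -0.698485; -0.698485 ∈ [-0.7, 0.3) → IN Λ
#3 (5,10): internal coord 5 + (10)·λ' = +0.857864; +0.857864 ∉ [-0.7, 0.3) → out
#4 (8,22): internal coord 8 + (22)·λ' = -1.112698; -1.112698 ∉ [-0.7, 0.3) → out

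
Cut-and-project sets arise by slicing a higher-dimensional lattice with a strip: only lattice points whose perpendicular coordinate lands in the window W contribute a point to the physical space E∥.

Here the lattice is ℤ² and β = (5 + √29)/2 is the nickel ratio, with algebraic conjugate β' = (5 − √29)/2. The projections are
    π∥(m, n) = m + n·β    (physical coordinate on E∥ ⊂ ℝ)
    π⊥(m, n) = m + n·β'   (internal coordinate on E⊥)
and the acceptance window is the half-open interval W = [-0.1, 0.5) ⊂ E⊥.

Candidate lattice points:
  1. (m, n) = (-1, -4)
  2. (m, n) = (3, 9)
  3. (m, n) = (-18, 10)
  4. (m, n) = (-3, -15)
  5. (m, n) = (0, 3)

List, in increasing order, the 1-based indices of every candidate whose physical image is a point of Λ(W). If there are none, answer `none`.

none

β' = (5−√29)/2 ≈ -0.1926.
#1 (-1,-4): internal coord -1 + (-4)·β' = -0.2297; -0.2297 ∉ [-0.1, 0.5) → out
#2 (3,9): internal coord 3 + (9)·β' = +1.2668; +1.2668 ∉ [-0.1, 0.5) → out
#3 (-18,10): internal coord -18 + (10)·β' = -19.9258; -19.9258 ∉ [-0.1, 0.5) → out
#4 (-3,-15): internal coord -3 + (-15)·β' = -0.1113; -0.1113 ∉ [-0.1, 0.5) → out
#5 (0,3): internal coord 0 + (3)·β' = -0.5777; -0.5777 ∉ [-0.1, 0.5) → out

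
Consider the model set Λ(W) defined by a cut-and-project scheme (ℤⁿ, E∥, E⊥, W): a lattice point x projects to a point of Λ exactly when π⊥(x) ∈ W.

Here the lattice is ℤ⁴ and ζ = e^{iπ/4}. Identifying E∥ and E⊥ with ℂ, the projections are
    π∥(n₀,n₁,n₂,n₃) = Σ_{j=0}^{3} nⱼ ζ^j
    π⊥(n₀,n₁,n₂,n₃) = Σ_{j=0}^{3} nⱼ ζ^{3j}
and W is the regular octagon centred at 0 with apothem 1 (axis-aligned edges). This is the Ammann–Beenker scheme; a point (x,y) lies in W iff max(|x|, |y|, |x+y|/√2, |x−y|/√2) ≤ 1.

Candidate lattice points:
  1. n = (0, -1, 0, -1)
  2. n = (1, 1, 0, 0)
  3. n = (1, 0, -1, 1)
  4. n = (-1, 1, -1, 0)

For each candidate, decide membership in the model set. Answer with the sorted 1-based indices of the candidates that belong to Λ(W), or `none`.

Internal map: ζ^{3j} for j=0..3 gives (1,0), (−√2/2,√2/2), (0,−1), (√2/2,√2/2).
#1 (0, -1, 0, -1): internal (0.0000, -1.4142); octagon support 1.4142 vs apothem 1 → ∉ W
#2 (1, 1, 0, 0): internal (0.2929, 0.7071); octagon support 0.7071 vs apothem 1 → ∈ W
#3 (1, 0, -1, 1): internal (1.7071, 1.7071); octagon support 2.4142 vs apothem 1 → ∉ W
#4 (-1, 1, -1, 0): internal (-1.7071, 1.7071); octagon support 2.4142 vs apothem 1 → ∉ W

2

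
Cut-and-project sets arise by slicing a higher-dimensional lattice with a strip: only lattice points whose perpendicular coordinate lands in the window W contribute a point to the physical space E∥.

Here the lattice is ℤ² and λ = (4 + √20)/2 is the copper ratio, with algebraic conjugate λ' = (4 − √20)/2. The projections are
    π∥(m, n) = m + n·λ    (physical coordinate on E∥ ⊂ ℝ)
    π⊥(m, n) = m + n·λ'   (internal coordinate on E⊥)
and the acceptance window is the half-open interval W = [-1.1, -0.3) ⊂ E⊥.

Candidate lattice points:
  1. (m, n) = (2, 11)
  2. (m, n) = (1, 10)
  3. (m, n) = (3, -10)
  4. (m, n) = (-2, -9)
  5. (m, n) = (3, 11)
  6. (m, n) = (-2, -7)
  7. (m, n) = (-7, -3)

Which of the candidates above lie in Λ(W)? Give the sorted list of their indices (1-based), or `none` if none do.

1, 6

Compute λ' = (4−√20)/2 = -0.236068, so π⊥(m,n) = m -0.236068·n.
[1] lift (2,11): star map gives -0.596748; window check -1.1 ≤ -0.596748 < -0.3 is true → IN Λ
[2] lift (1,10): star map gives -1.360680; window check -1.1 ≤ -1.360680 < -0.3 is false → out
[3] lift (3,-10): star map gives 5.360680; window check -1.1 ≤ 5.360680 < -0.3 is false → out
[4] lift (-2,-9): star map gives 0.124612; window check -1.1 ≤ 0.124612 < -0.3 is false → out
[5] lift (3,11): star map gives 0.403252; window check -1.1 ≤ 0.403252 < -0.3 is false → out
[6] lift (-2,-7): star map gives -0.347524; window check -1.1 ≤ -0.347524 < -0.3 is true → IN Λ
[7] lift (-7,-3): star map gives -6.291796; window check -1.1 ≤ -6.291796 < -0.3 is false → out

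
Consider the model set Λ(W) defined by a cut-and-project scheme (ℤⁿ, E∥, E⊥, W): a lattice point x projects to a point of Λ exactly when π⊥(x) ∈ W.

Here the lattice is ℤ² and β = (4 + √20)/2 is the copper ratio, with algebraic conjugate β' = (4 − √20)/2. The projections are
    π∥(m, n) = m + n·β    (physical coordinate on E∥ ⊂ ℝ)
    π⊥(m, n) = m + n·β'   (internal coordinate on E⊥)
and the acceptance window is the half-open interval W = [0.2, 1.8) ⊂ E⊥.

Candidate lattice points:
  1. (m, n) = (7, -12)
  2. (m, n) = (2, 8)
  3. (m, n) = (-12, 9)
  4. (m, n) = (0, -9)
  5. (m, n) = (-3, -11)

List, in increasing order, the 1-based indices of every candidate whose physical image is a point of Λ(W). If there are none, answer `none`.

none

Numerically β ≈ 4.236068 and β' = −1/β ≈ -0.236068.
#1 (7,-12): internal coord 7 + (-12)·β' = +9.832816; +9.832816 ∉ [0.2, 1.8) → out
#2 (2,8): internal coord 2 + (8)·β' = +0.111456; +0.111456 ∉ [0.2, 1.8) → out
#3 (-12,9): internal coord -12 + (9)·β' = -14.124612; -14.124612 ∉ [0.2, 1.8) → out
#4 (0,-9): internal coord 0 + (-9)·β' = +2.124612; +2.124612 ∉ [0.2, 1.8) → out
#5 (-3,-11): internal coord -3 + (-11)·β' = -0.403252; -0.403252 ∉ [0.2, 1.8) → out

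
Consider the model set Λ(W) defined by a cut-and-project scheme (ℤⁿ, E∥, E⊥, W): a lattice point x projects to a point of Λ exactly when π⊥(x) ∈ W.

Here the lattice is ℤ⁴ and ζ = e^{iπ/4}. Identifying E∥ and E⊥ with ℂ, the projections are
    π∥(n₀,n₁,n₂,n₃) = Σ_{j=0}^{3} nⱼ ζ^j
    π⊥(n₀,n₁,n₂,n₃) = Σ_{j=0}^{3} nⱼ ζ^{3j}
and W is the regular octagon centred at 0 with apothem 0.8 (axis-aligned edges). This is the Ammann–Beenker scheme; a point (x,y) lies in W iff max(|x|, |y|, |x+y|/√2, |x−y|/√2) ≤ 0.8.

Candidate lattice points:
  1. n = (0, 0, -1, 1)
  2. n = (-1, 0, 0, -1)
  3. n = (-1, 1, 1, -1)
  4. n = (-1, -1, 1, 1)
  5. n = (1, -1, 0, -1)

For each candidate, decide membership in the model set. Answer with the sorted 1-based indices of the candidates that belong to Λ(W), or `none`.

With ζ = e^{iπ/4} the internal vectors are ζ^0,ζ^3,ζ^6,ζ^9.
candidate 1: n = (0, 0, -1, 1) → π⊥ ≈ (+0.70711, +1.70711); max(|x|,|y|,|x±y|/√2) = 1.70711 > 0.8 ⇒ ∉ W
candidate 2: n = (-1, 0, 0, -1) → π⊥ ≈ (-1.70711, -0.70711); max(|x|,|y|,|x±y|/√2) = 1.70711 > 0.8 ⇒ ∉ W
candidate 3: n = (-1, 1, 1, -1) → π⊥ ≈ (-2.41421, -1.00000); max(|x|,|y|,|x±y|/√2) = 2.41421 > 0.8 ⇒ ∉ W
candidate 4: n = (-1, -1, 1, 1) → π⊥ ≈ (+0.41421, -1.00000); max(|x|,|y|,|x±y|/√2) = 1.00000 > 0.8 ⇒ ∉ W
candidate 5: n = (1, -1, 0, -1) → π⊥ ≈ (+1.00000, -1.41421); max(|x|,|y|,|x±y|/√2) = 1.70711 > 0.8 ⇒ ∉ W

none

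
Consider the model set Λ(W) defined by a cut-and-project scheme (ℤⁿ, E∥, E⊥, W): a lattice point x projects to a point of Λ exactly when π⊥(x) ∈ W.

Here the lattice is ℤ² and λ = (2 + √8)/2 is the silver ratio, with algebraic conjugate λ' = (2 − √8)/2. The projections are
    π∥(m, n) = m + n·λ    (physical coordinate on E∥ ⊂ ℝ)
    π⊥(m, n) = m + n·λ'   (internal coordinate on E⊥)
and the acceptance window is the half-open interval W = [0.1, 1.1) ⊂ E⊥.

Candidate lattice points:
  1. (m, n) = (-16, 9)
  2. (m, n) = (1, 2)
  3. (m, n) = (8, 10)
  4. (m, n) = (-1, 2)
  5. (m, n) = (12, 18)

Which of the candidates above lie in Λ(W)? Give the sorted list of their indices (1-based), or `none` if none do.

Numerically λ ≈ 2.4142 and λ' = −1/λ ≈ -0.4142.
candidate 1: (m,n)=(-16,9) → π∥ = -16+9·λ ≈ 5.7279, π⊥ = -16+9·λ' ≈ -19.7279 ∉ [0.1, 1.1) ⇒ out
candidate 2: (m,n)=(1,2) → π∥ = 1+2·λ ≈ 5.8284, π⊥ = 1+2·λ' ≈ 0.1716 ∈ [0.1, 1.1) ⇒ IN Λ
candidate 3: (m,n)=(8,10) → π∥ = 8+10·λ ≈ 32.1421, π⊥ = 8+10·λ' ≈ 3.8579 ∉ [0.1, 1.1) ⇒ out
candidate 4: (m,n)=(-1,2) → π∥ = -1+2·λ ≈ 3.8284, π⊥ = -1+2·λ' ≈ -1.8284 ∉ [0.1, 1.1) ⇒ out
candidate 5: (m,n)=(12,18) → π∥ = 12+18·λ ≈ 55.4558, π⊥ = 12+18·λ' ≈ 4.5442 ∉ [0.1, 1.1) ⇒ out

2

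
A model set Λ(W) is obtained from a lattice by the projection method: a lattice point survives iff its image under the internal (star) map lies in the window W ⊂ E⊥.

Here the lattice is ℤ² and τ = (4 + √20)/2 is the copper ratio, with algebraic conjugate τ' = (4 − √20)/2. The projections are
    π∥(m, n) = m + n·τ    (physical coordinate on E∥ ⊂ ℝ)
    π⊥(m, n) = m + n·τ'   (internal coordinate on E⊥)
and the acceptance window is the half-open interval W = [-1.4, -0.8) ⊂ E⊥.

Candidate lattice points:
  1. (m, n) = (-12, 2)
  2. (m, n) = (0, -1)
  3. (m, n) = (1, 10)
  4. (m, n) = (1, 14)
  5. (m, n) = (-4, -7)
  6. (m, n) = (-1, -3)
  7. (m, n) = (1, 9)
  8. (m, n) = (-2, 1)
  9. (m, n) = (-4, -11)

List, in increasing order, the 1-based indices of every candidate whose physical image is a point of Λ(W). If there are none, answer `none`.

τ' = (4−√20)/2 ≈ -0.236068.
#1 (-12,2): internal coord -12 + (2)·τ' = -12.472136; -12.472136 ∉ [-1.4, -0.8) → out
#2 (0,-1): internal coord 0 + (-1)·τ' = +0.236068; +0.236068 ∉ [-1.4, -0.8) → out
#3 (1,10): internal coord 1 + (10)·τ' = -1.360680; -1.360680 ∈ [-1.4, -0.8) → IN Λ
#4 (1,14): internal coord 1 + (14)·τ' = -2.304952; -2.304952 ∉ [-1.4, -0.8) → out
#5 (-4,-7): internal coord -4 + (-7)·τ' = -2.347524; -2.347524 ∉ [-1.4, -0.8) → out
#6 (-1,-3): internal coord -1 + (-3)·τ' = -0.291796; -0.291796 ∉ [-1.4, -0.8) → out
#7 (1,9): internal coord 1 + (9)·τ' = -1.124612; -1.124612 ∈ [-1.4, -0.8) → IN Λ
#8 (-2,1): internal coord -2 + (1)·τ' = -2.236068; -2.236068 ∉ [-1.4, -0.8) → out
#9 (-4,-11): internal coord -4 + (-11)·τ' = -1.403252; -1.403252 ∉ [-1.4, -0.8) → out

3, 7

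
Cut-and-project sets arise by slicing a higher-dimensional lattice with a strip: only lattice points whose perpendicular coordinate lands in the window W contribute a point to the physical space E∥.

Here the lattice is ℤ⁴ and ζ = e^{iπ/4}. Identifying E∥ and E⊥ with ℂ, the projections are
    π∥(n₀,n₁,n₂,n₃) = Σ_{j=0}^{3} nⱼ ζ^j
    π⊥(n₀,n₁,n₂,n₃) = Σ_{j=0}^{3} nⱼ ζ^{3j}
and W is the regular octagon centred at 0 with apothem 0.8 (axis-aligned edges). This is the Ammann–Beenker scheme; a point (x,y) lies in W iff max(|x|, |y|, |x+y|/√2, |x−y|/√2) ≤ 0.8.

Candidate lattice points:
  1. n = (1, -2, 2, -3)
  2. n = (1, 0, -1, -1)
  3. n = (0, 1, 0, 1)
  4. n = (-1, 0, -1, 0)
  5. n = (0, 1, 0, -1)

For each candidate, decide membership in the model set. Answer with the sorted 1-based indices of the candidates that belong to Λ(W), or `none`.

2

With ζ = e^{iπ/4} the internal vectors are ζ^0,ζ^3,ζ^6,ζ^9.
candidate 1: n = (1, -2, 2, -3) → π⊥ ≈ (+0.2929, -5.5355); max(|x|,|y|,|x±y|/√2) = 5.5355 > 0.8 ⇒ ∉ W
candidate 2: n = (1, 0, -1, -1) → π⊥ ≈ (+0.2929, +0.2929); max(|x|,|y|,|x±y|/√2) = 0.4142 ≤ 0.8 ⇒ ∈ W
candidate 3: n = (0, 1, 0, 1) → π⊥ ≈ (+0.0000, +1.4142); max(|x|,|y|,|x±y|/√2) = 1.4142 > 0.8 ⇒ ∉ W
candidate 4: n = (-1, 0, -1, 0) → π⊥ ≈ (-1.0000, +1.0000); max(|x|,|y|,|x±y|/√2) = 1.4142 > 0.8 ⇒ ∉ W
candidate 5: n = (0, 1, 0, -1) → π⊥ ≈ (-1.4142, +0.0000); max(|x|,|y|,|x±y|/√2) = 1.4142 > 0.8 ⇒ ∉ W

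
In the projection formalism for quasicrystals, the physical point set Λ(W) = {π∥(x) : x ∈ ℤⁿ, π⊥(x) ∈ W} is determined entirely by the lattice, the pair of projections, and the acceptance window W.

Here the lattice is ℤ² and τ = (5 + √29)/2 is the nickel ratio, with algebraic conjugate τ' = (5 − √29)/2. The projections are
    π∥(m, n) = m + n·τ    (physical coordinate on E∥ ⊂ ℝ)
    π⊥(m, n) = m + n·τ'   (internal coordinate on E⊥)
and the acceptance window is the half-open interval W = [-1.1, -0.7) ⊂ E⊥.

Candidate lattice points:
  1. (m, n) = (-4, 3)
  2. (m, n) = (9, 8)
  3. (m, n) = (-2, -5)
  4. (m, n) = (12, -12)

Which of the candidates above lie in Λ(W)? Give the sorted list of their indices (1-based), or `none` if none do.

Numerically τ ≈ 5.19258 and τ' = −1/τ ≈ -0.19258.
candidate 1: (m,n)=(-4,3) → π∥ = -4+3·τ ≈ 11.57775, π⊥ = -4+3·τ' ≈ -4.57775 ∉ [-1.1, -0.7) ⇒ out
candidate 2: (m,n)=(9,8) → π∥ = 9+8·τ ≈ 50.54066, π⊥ = 9+8·τ' ≈ 7.45934 ∉ [-1.1, -0.7) ⇒ out
candidate 3: (m,n)=(-2,-5) → π∥ = -2-5·τ ≈ -27.96291, π⊥ = -2-5·τ' ≈ -1.03709 ∈ [-1.1, -0.7) ⇒ IN Λ
candidate 4: (m,n)=(12,-12) → π∥ = 12-12·τ ≈ -50.31099, π⊥ = 12-12·τ' ≈ 14.31099 ∉ [-1.1, -0.7) ⇒ out

3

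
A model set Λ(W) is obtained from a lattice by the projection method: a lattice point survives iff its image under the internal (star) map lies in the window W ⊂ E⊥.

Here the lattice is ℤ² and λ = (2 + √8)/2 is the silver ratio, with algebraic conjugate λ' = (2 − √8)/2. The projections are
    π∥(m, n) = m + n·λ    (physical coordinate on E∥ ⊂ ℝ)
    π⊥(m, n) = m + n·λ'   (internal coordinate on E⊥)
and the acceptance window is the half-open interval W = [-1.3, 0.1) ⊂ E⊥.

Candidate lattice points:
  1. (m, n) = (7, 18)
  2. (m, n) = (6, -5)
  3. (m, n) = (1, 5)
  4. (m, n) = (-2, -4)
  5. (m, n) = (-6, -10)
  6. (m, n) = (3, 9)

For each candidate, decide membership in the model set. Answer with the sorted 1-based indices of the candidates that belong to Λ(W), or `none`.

1, 3, 4, 6

λ' = (2−√8)/2 ≈ -0.41421.
[1] lift (7,18): star map gives -0.45584; window check -1.3 ≤ -0.45584 < 0.1 is true → IN Λ
[2] lift (6,-5): star map gives 8.07107; window check -1.3 ≤ 8.07107 < 0.1 is false → out
[3] lift (1,5): star map gives -1.07107; window check -1.3 ≤ -1.07107 < 0.1 is true → IN Λ
[4] lift (-2,-4): star map gives -0.34315; window check -1.3 ≤ -0.34315 < 0.1 is true → IN Λ
[5] lift (-6,-10): star map gives -1.85786; window check -1.3 ≤ -1.85786 < 0.1 is false → out
[6] lift (3,9): star map gives -0.72792; window check -1.3 ≤ -0.72792 < 0.1 is true → IN Λ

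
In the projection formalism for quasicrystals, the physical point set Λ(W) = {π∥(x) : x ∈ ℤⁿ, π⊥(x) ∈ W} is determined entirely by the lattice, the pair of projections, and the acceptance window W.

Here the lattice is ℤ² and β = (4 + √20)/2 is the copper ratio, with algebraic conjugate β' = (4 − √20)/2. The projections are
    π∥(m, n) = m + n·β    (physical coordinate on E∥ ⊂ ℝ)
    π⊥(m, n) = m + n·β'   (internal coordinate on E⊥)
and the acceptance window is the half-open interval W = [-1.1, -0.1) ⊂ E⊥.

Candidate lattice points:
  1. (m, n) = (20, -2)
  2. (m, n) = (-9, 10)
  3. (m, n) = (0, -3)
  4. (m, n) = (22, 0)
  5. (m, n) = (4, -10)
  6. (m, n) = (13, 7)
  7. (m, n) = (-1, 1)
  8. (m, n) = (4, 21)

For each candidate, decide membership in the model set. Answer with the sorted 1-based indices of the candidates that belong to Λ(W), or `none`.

8

Compute β' = (4−√20)/2 = -0.236068, so π⊥(m,n) = m -0.236068·n.
[1] lift (20,-2): star map gives 20.472136; window check -1.1 ≤ 20.472136 < -0.1 is false → out
[2] lift (-9,10): star map gives -11.360680; window check -1.1 ≤ -11.360680 < -0.1 is false → out
[3] lift (0,-3): star map gives 0.708204; window check -1.1 ≤ 0.708204 < -0.1 is false → out
[4] lift (22,0): star map gives 22.000000; window check -1.1 ≤ 22.000000 < -0.1 is false → out
[5] lift (4,-10): star map gives 6.360680; window check -1.1 ≤ 6.360680 < -0.1 is false → out
[6] lift (13,7): star map gives 11.347524; window check -1.1 ≤ 11.347524 < -0.1 is false → out
[7] lift (-1,1): star map gives -1.236068; window check -1.1 ≤ -1.236068 < -0.1 is false → out
[8] lift (4,21): star map gives -0.957428; window check -1.1 ≤ -0.957428 < -0.1 is true → IN Λ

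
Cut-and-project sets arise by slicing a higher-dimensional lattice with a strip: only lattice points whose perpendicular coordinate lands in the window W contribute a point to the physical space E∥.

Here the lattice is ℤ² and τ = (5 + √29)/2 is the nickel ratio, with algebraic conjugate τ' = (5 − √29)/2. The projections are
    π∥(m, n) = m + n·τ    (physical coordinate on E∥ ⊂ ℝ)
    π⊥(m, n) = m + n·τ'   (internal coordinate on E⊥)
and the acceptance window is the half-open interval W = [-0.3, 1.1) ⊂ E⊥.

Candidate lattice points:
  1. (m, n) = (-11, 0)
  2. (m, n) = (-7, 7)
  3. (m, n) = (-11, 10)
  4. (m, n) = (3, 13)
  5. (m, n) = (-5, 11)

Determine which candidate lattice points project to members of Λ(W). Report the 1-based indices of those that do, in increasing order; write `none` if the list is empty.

4

τ' = (5−√29)/2 ≈ -0.19258.
[1] lift (-11,0): star map gives -11.00000; window check -0.3 ≤ -11.00000 < 1.1 is false → out
[2] lift (-7,7): star map gives -8.34808; window check -0.3 ≤ -8.34808 < 1.1 is false → out
[3] lift (-11,10): star map gives -12.92582; window check -0.3 ≤ -12.92582 < 1.1 is false → out
[4] lift (3,13): star map gives 0.49643; window check -0.3 ≤ 0.49643 < 1.1 is true → IN Λ
[5] lift (-5,11): star map gives -7.11841; window check -0.3 ≤ -7.11841 < 1.1 is false → out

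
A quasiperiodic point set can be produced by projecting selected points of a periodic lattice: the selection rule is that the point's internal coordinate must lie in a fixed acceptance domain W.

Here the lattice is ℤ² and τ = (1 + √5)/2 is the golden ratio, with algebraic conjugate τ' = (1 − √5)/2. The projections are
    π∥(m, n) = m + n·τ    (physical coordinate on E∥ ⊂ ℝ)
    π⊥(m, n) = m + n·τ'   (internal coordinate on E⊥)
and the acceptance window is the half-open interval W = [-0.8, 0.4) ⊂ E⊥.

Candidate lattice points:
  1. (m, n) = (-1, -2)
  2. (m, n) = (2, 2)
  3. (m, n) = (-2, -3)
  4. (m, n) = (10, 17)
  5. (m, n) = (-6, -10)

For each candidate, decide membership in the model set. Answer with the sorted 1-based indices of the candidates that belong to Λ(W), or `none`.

Numerically τ ≈ 1.6180 and τ' = −1/τ ≈ -0.6180.
[1] lift (-1,-2): star map gives 0.2361; window check -0.8 ≤ 0.2361 < 0.4 is true → IN Λ
[2] lift (2,2): star map gives 0.7639; window check -0.8 ≤ 0.7639 < 0.4 is false → out
[3] lift (-2,-3): star map gives -0.1459; window check -0.8 ≤ -0.1459 < 0.4 is true → IN Λ
[4] lift (10,17): star map gives -0.5066; window check -0.8 ≤ -0.5066 < 0.4 is true → IN Λ
[5] lift (-6,-10): star map gives 0.1803; window check -0.8 ≤ 0.1803 < 0.4 is true → IN Λ

1, 3, 4, 5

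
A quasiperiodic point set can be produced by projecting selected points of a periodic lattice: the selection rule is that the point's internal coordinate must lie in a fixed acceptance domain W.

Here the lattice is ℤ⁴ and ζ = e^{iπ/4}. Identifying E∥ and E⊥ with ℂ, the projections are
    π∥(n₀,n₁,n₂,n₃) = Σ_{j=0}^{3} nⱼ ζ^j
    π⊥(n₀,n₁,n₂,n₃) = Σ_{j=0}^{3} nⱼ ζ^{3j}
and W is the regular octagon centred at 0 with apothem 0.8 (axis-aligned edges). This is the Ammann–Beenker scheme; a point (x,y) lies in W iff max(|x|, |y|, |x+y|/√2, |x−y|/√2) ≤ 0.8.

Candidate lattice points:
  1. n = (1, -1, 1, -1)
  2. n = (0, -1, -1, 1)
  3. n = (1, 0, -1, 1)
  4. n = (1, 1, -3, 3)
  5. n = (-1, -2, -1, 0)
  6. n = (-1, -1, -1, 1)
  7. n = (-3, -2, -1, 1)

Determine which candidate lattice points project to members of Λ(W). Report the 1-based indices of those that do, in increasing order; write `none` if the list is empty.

5

With ζ = e^{iπ/4} the internal vectors are ζ^0,ζ^3,ζ^6,ζ^9.
candidate 1: n = (1, -1, 1, -1) → π⊥ ≈ (+1.000000, -2.414214); max(|x|,|y|,|x±y|/√2) = 2.414214 > 0.8 ⇒ ∉ W
candidate 2: n = (0, -1, -1, 1) → π⊥ ≈ (+1.414214, +1.000000); max(|x|,|y|,|x±y|/√2) = 1.707107 > 0.8 ⇒ ∉ W
candidate 3: n = (1, 0, -1, 1) → π⊥ ≈ (+1.707107, +1.707107); max(|x|,|y|,|x±y|/√2) = 2.414214 > 0.8 ⇒ ∉ W
candidate 4: n = (1, 1, -3, 3) → π⊥ ≈ (+2.414214, +5.828427); max(|x|,|y|,|x±y|/√2) = 5.828427 > 0.8 ⇒ ∉ W
candidate 5: n = (-1, -2, -1, 0) → π⊥ ≈ (+0.414214, -0.414214); max(|x|,|y|,|x±y|/√2) = 0.585786 ≤ 0.8 ⇒ ∈ W
candidate 6: n = (-1, -1, -1, 1) → π⊥ ≈ (+0.414214, +1.000000); max(|x|,|y|,|x±y|/√2) = 1.000000 > 0.8 ⇒ ∉ W
candidate 7: n = (-3, -2, -1, 1) → π⊥ ≈ (-0.878680, +0.292893); max(|x|,|y|,|x±y|/√2) = 0.878680 > 0.8 ⇒ ∉ W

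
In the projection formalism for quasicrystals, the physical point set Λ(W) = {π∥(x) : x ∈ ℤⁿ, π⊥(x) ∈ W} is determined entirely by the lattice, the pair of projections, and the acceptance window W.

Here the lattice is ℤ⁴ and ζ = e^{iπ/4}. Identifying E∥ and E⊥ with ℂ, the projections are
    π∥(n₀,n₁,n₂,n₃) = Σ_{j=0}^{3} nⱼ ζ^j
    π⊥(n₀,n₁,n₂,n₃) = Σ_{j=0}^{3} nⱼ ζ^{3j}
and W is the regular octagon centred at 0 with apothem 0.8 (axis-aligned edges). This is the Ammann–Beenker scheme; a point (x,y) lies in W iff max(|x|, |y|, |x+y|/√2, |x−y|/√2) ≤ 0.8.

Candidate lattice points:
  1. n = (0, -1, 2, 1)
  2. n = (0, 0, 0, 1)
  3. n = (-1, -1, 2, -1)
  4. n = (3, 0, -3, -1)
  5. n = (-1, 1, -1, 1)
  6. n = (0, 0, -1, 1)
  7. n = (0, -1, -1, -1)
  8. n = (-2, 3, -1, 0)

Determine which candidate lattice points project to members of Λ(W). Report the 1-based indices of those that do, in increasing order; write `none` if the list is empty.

With ζ = e^{iπ/4} the internal vectors are ζ^0,ζ^3,ζ^6,ζ^9.
candidate 1: n = (0, -1, 2, 1) → π⊥ ≈ (+1.41421, -2.00000); max(|x|,|y|,|x±y|/√2) = 2.41421 > 0.8 ⇒ ∉ W
candidate 2: n = (0, 0, 0, 1) → π⊥ ≈ (+0.70711, +0.70711); max(|x|,|y|,|x±y|/√2) = 1.00000 > 0.8 ⇒ ∉ W
candidate 3: n = (-1, -1, 2, -1) → π⊥ ≈ (-1.00000, -3.41421); max(|x|,|y|,|x±y|/√2) = 3.41421 > 0.8 ⇒ ∉ W
candidate 4: n = (3, 0, -3, -1) → π⊥ ≈ (+2.29289, +2.29289); max(|x|,|y|,|x±y|/√2) = 3.24264 > 0.8 ⇒ ∉ W
candidate 5: n = (-1, 1, -1, 1) → π⊥ ≈ (-1.00000, +2.41421); max(|x|,|y|,|x±y|/√2) = 2.41421 > 0.8 ⇒ ∉ W
candidate 6: n = (0, 0, -1, 1) → π⊥ ≈ (+0.70711, +1.70711); max(|x|,|y|,|x±y|/√2) = 1.70711 > 0.8 ⇒ ∉ W
candidate 7: n = (0, -1, -1, -1) → π⊥ ≈ (+0.00000, -0.41421); max(|x|,|y|,|x±y|/√2) = 0.41421 ≤ 0.8 ⇒ ∈ W
candidate 8: n = (-2, 3, -1, 0) → π⊥ ≈ (-4.12132, +3.12132); max(|x|,|y|,|x±y|/√2) = 5.12132 > 0.8 ⇒ ∉ W

7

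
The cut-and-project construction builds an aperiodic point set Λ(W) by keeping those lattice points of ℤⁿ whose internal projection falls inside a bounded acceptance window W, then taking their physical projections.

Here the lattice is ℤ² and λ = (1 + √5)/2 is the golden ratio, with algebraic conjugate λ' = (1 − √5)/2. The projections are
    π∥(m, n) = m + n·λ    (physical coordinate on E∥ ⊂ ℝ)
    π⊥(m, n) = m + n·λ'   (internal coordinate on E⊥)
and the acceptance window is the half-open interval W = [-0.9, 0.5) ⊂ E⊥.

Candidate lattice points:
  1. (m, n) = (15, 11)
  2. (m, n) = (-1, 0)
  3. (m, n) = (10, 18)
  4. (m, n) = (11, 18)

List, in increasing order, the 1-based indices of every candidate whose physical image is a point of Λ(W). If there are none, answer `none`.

4

Numerically λ ≈ 1.618034 and λ' = −1/λ ≈ -0.618034.
[1] lift (15,11): star map gives 8.201626; window check -0.9 ≤ 8.201626 < 0.5 is false → out
[2] lift (-1,0): star map gives -1.000000; window check -0.9 ≤ -1.000000 < 0.5 is false → out
[3] lift (10,18): star map gives -1.124612; window check -0.9 ≤ -1.124612 < 0.5 is false → out
[4] lift (11,18): star map gives -0.124612; window check -0.9 ≤ -0.124612 < 0.5 is true → IN Λ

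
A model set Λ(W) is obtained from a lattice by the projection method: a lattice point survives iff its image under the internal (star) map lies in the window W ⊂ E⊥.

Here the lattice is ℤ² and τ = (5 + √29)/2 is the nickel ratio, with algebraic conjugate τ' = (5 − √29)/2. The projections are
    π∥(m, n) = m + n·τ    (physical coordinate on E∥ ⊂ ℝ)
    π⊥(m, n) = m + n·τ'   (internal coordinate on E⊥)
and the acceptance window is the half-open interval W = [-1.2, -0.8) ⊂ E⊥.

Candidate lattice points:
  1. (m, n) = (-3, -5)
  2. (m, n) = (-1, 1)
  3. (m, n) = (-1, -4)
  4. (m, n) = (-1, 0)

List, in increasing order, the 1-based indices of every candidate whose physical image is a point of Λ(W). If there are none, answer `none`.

Numerically τ ≈ 5.19258 and τ' = −1/τ ≈ -0.19258.
#1 (-3,-5): internal coord -3 + (-5)·τ' = -2.03709; -2.03709 ∉ [-1.2, -0.8) → out
#2 (-1,1): internal coord -1 + (1)·τ' = -1.19258; -1.19258 ∈ [-1.2, -0.8) → IN Λ
#3 (-1,-4): internal coord -1 + (-4)·τ' = -0.22967; -0.22967 ∉ [-1.2, -0.8) → out
#4 (-1,0): internal coord -1 + (0)·τ' = -1.00000; -1.00000 ∈ [-1.2, -0.8) → IN Λ

2, 4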